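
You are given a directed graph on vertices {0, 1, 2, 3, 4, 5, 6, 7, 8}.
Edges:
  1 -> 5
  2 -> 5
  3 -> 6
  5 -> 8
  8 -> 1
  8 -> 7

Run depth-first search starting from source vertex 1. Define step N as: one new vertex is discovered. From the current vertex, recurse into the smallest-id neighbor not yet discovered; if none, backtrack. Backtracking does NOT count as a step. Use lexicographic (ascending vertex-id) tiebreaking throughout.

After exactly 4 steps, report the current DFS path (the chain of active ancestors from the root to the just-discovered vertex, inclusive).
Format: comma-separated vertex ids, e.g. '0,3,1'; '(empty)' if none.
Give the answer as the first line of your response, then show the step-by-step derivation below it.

1,5,8,7

step 1: discover 1; path=1; order=1
step 2: discover 5; path=1>5; order=1,5
step 3: discover 8; path=1>5>8; order=1,5,8
step 4: discover 7; path=1>5>8>7; order=1,5,8,7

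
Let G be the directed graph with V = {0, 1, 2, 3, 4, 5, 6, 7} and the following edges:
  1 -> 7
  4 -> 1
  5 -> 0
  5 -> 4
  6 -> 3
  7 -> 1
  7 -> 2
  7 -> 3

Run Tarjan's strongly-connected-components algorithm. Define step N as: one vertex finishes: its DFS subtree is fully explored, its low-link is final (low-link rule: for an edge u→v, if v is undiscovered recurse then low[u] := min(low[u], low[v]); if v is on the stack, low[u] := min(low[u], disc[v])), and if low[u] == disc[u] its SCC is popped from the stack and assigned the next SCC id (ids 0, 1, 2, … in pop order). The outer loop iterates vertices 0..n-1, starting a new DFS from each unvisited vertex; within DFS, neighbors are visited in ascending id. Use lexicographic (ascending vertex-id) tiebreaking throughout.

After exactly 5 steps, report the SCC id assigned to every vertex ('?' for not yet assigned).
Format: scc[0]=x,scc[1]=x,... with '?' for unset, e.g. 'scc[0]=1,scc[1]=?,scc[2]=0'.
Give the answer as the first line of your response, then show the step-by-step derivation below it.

scc[0]=0,scc[1]=3,scc[2]=1,scc[3]=2,scc[4]=?,scc[5]=?,scc[6]=?,scc[7]=3

step 1: low=(low[0]=0,low[1]=?,low[2]=?,low[3]=?,low[4]=?,low[5]=?,low[6]=?,low[7]=?); scc=(scc[0]=0,scc[1]=?,scc[2]=?,scc[3]=?,scc[4]=?,scc[5]=?,scc[6]=?,scc[7]=?)
step 2: low=(low[0]=0,low[1]=1,low[2]=3,low[3]=?,low[4]=?,low[5]=?,low[6]=?,low[7]=1); scc=(scc[0]=0,scc[1]=?,scc[2]=1,scc[3]=?,scc[4]=?,scc[5]=?,scc[6]=?,scc[7]=?)
step 3: low=(low[0]=0,low[1]=1,low[2]=3,low[3]=4,low[4]=?,low[5]=?,low[6]=?,low[7]=1); scc=(scc[0]=0,scc[1]=?,scc[2]=1,scc[3]=2,scc[4]=?,scc[5]=?,scc[6]=?,scc[7]=?)
step 4: low=(low[0]=0,low[1]=1,low[2]=3,low[3]=4,low[4]=?,low[5]=?,low[6]=?,low[7]=1); scc=(scc[0]=0,scc[1]=?,scc[2]=1,scc[3]=2,scc[4]=?,scc[5]=?,scc[6]=?,scc[7]=?)
step 5: low=(low[0]=0,low[1]=1,low[2]=3,low[3]=4,low[4]=?,low[5]=?,low[6]=?,low[7]=1); scc=(scc[0]=0,scc[1]=3,scc[2]=1,scc[3]=2,scc[4]=?,scc[5]=?,scc[6]=?,scc[7]=3)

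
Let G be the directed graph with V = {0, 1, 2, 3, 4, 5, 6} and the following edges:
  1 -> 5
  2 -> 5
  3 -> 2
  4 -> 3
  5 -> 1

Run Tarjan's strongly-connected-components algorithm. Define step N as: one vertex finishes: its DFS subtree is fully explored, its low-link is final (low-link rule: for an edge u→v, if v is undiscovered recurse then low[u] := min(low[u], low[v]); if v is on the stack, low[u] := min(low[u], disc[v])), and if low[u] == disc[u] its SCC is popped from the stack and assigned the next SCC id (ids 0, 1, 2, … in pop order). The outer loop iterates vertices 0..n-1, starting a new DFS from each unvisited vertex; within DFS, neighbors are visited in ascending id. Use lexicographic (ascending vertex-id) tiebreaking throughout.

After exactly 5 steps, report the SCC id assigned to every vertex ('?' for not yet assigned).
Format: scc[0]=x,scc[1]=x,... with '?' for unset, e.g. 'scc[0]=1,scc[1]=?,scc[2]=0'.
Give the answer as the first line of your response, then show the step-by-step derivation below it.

scc[0]=0,scc[1]=1,scc[2]=2,scc[3]=3,scc[4]=?,scc[5]=1,scc[6]=?

step 1: low=(low[0]=0,low[1]=?,low[2]=?,low[3]=?,low[4]=?,low[5]=?,low[6]=?); scc=(scc[0]=0,scc[1]=?,scc[2]=?,scc[3]=?,scc[4]=?,scc[5]=?,scc[6]=?)
step 2: low=(low[0]=0,low[1]=1,low[2]=?,low[3]=?,low[4]=?,low[5]=1,low[6]=?); scc=(scc[0]=0,scc[1]=?,scc[2]=?,scc[3]=?,scc[4]=?,scc[5]=?,scc[6]=?)
step 3: low=(low[0]=0,low[1]=1,low[2]=?,low[3]=?,low[4]=?,low[5]=1,low[6]=?); scc=(scc[0]=0,scc[1]=1,scc[2]=?,scc[3]=?,scc[4]=?,scc[5]=1,scc[6]=?)
step 4: low=(low[0]=0,low[1]=1,low[2]=3,low[3]=?,low[4]=?,low[5]=1,low[6]=?); scc=(scc[0]=0,scc[1]=1,scc[2]=2,scc[3]=?,scc[4]=?,scc[5]=1,scc[6]=?)
step 5: low=(low[0]=0,low[1]=1,low[2]=3,low[3]=4,low[4]=?,low[5]=1,low[6]=?); scc=(scc[0]=0,scc[1]=1,scc[2]=2,scc[3]=3,scc[4]=?,scc[5]=1,scc[6]=?)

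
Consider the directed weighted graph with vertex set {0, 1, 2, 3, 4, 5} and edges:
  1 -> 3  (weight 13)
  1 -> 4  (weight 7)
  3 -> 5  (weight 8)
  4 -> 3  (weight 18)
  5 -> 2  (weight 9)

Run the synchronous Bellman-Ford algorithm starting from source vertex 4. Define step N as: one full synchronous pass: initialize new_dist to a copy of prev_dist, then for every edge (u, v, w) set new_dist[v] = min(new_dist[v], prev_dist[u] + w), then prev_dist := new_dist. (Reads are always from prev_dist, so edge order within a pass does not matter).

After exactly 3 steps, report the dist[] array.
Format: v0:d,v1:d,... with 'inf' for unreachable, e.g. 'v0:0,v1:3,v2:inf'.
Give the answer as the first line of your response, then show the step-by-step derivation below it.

v0:inf,v1:inf,v2:35,v3:18,v4:0,v5:26

step 1: dist = v0:inf,v1:inf,v2:inf,v3:18,v4:0,v5:inf
step 2: dist = v0:inf,v1:inf,v2:inf,v3:18,v4:0,v5:26
step 3: dist = v0:inf,v1:inf,v2:35,v3:18,v4:0,v5:26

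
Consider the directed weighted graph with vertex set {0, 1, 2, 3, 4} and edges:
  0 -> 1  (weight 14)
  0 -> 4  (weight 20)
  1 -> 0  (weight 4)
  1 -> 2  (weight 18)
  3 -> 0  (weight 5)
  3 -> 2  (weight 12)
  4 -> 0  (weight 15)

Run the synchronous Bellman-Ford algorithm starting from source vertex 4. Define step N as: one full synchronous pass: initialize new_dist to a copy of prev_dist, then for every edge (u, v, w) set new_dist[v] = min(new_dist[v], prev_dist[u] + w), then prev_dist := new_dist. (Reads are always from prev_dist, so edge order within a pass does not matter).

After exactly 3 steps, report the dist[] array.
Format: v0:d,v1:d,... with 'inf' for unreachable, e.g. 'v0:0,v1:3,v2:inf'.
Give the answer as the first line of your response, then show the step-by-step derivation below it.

v0:15,v1:29,v2:47,v3:inf,v4:0

step 1: dist = v0:15,v1:inf,v2:inf,v3:inf,v4:0
step 2: dist = v0:15,v1:29,v2:inf,v3:inf,v4:0
step 3: dist = v0:15,v1:29,v2:47,v3:inf,v4:0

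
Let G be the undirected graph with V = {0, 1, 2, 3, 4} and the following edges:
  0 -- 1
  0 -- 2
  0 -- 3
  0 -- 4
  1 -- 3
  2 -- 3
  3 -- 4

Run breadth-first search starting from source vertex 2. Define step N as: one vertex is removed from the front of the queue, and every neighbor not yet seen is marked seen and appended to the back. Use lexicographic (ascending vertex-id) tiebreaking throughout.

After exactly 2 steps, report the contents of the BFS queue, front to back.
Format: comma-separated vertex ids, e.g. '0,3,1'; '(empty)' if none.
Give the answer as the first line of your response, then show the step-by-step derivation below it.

3,1,4

step 1: dequeue 2; queue=[0,3]; order=2
step 2: dequeue 0; queue=[3,1,4]; order=2,0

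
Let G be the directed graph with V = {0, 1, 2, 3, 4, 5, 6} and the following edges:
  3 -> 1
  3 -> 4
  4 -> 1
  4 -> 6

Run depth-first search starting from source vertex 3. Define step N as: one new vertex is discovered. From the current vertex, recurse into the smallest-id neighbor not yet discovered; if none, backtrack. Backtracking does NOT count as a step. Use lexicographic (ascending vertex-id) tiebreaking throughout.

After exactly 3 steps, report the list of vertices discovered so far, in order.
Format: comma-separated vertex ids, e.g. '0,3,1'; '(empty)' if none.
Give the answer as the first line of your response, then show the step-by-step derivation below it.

3,1,4

step 1: discover 3; path=3; order=3
step 2: discover 1; path=3>1; order=3,1
step 3: discover 4; path=3>4; order=3,1,4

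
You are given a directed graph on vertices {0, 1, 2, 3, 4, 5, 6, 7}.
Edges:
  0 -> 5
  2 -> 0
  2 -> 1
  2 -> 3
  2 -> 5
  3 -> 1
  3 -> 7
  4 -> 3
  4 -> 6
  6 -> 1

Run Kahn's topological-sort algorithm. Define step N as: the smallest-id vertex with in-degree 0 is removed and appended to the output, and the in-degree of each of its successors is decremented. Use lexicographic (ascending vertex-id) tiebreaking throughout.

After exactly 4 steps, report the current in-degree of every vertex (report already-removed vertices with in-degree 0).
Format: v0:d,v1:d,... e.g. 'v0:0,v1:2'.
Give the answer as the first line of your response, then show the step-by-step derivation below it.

v0:0,v1:1,v2:0,v3:0,v4:0,v5:0,v6:0,v7:0

step 1: output 2; order=[2]; indeg=(0,2,0,1,0,1,1,1)
step 2: output 0; order=[2,0]; indeg=(0,2,0,1,0,0,1,1)
step 3: output 4; order=[2,0,4]; indeg=(0,2,0,0,0,0,0,1)
step 4: output 3; order=[2,0,4,3]; indeg=(0,1,0,0,0,0,0,0)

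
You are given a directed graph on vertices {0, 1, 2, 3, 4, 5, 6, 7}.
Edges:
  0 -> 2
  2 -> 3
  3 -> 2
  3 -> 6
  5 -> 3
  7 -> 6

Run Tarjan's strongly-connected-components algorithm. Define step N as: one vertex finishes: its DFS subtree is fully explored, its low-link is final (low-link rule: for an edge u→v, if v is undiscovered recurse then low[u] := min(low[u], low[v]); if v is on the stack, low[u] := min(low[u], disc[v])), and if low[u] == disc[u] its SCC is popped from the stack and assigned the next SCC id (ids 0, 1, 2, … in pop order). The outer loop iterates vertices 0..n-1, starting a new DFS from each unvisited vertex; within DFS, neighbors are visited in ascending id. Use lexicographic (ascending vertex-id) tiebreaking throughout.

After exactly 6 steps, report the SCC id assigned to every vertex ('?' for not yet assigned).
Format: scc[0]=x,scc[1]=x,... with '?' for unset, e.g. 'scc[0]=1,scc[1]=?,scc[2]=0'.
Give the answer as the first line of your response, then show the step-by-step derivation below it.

scc[0]=2,scc[1]=3,scc[2]=1,scc[3]=1,scc[4]=4,scc[5]=?,scc[6]=0,scc[7]=?

step 1: low=(low[0]=0,low[1]=?,low[2]=1,low[3]=1,low[4]=?,low[5]=?,low[6]=3,low[7]=?); scc=(scc[0]=?,scc[1]=?,scc[2]=?,scc[3]=?,scc[4]=?,scc[5]=?,scc[6]=0,scc[7]=?)
step 2: low=(low[0]=0,low[1]=?,low[2]=1,low[3]=1,low[4]=?,low[5]=?,low[6]=3,low[7]=?); scc=(scc[0]=?,scc[1]=?,scc[2]=?,scc[3]=?,scc[4]=?,scc[5]=?,scc[6]=0,scc[7]=?)
step 3: low=(low[0]=0,low[1]=?,low[2]=1,low[3]=1,low[4]=?,low[5]=?,low[6]=3,low[7]=?); scc=(scc[0]=?,scc[1]=?,scc[2]=1,scc[3]=1,scc[4]=?,scc[5]=?,scc[6]=0,scc[7]=?)
step 4: low=(low[0]=0,low[1]=?,low[2]=1,low[3]=1,low[4]=?,low[5]=?,low[6]=3,low[7]=?); scc=(scc[0]=2,scc[1]=?,scc[2]=1,scc[3]=1,scc[4]=?,scc[5]=?,scc[6]=0,scc[7]=?)
step 5: low=(low[0]=0,low[1]=4,low[2]=1,low[3]=1,low[4]=?,low[5]=?,low[6]=3,low[7]=?); scc=(scc[0]=2,scc[1]=3,scc[2]=1,scc[3]=1,scc[4]=?,scc[5]=?,scc[6]=0,scc[7]=?)
step 6: low=(low[0]=0,low[1]=4,low[2]=1,low[3]=1,low[4]=5,low[5]=?,low[6]=3,low[7]=?); scc=(scc[0]=2,scc[1]=3,scc[2]=1,scc[3]=1,scc[4]=4,scc[5]=?,scc[6]=0,scc[7]=?)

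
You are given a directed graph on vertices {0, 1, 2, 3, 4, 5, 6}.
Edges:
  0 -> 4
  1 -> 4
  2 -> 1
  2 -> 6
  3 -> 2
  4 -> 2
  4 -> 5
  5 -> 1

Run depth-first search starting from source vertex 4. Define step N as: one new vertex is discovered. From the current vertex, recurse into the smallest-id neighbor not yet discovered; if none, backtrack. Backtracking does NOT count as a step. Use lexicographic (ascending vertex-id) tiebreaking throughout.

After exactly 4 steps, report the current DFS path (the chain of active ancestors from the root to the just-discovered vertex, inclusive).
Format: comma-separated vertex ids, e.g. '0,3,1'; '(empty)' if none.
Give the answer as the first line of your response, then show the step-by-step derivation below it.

4,2,6

step 1: discover 4; path=4; order=4
step 2: discover 2; path=4>2; order=4,2
step 3: discover 1; path=4>2>1; order=4,2,1
step 4: discover 6; path=4>2>6; order=4,2,1,6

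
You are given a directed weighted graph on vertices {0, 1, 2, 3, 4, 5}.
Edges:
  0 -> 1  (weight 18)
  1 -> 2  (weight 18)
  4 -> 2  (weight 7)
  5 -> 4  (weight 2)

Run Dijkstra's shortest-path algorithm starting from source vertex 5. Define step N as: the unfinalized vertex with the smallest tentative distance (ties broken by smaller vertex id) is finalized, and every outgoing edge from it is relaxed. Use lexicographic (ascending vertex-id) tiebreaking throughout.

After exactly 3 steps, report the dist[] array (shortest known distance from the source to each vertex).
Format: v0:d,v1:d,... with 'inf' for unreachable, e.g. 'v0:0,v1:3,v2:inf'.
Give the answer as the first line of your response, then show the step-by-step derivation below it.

v0:inf,v1:inf,v2:9,v3:inf,v4:2,v5:0

step 1: dist = v0:inf,v1:inf,v2:inf,v3:inf,v4:2,v5:0
step 2: dist = v0:inf,v1:inf,v2:9,v3:inf,v4:2,v5:0
step 3: dist = v0:inf,v1:inf,v2:9,v3:inf,v4:2,v5:0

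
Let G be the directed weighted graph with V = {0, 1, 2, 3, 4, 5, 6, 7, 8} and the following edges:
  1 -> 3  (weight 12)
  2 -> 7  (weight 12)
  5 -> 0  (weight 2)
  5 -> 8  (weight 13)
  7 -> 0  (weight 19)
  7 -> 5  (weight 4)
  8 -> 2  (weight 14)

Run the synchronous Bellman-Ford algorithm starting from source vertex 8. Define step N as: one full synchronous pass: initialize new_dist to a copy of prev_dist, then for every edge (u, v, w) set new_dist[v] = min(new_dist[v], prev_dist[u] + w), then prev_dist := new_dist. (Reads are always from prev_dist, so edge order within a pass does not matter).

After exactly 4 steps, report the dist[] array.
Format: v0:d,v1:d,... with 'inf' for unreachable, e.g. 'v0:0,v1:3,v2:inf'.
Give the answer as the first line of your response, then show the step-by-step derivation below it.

v0:32,v1:inf,v2:14,v3:inf,v4:inf,v5:30,v6:inf,v7:26,v8:0

step 1: dist = v0:inf,v1:inf,v2:14,v3:inf,v4:inf,v5:inf,v6:inf,v7:inf,v8:0
step 2: dist = v0:inf,v1:inf,v2:14,v3:inf,v4:inf,v5:inf,v6:inf,v7:26,v8:0
step 3: dist = v0:45,v1:inf,v2:14,v3:inf,v4:inf,v5:30,v6:inf,v7:26,v8:0
step 4: dist = v0:32,v1:inf,v2:14,v3:inf,v4:inf,v5:30,v6:inf,v7:26,v8:0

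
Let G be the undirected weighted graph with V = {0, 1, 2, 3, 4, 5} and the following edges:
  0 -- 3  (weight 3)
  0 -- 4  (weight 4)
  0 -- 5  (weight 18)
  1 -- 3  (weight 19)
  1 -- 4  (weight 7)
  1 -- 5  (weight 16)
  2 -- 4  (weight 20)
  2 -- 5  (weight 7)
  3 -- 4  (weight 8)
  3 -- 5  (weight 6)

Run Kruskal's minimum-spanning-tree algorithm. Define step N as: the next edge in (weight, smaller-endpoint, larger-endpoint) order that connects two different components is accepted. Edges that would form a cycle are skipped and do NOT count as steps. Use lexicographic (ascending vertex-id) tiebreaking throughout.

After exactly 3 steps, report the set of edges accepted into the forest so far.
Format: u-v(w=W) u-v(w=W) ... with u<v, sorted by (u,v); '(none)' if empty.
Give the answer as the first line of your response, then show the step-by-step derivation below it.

0-3(w=3) 0-4(w=4) 3-5(w=6)

step 1: add edge 0-3 (w=3); MST = {0-3(w=3)}
step 2: add edge 0-4 (w=4); MST = {0-3(w=3) 0-4(w=4)}
step 3: add edge 3-5 (w=6); MST = {0-3(w=3) 0-4(w=4) 3-5(w=6)}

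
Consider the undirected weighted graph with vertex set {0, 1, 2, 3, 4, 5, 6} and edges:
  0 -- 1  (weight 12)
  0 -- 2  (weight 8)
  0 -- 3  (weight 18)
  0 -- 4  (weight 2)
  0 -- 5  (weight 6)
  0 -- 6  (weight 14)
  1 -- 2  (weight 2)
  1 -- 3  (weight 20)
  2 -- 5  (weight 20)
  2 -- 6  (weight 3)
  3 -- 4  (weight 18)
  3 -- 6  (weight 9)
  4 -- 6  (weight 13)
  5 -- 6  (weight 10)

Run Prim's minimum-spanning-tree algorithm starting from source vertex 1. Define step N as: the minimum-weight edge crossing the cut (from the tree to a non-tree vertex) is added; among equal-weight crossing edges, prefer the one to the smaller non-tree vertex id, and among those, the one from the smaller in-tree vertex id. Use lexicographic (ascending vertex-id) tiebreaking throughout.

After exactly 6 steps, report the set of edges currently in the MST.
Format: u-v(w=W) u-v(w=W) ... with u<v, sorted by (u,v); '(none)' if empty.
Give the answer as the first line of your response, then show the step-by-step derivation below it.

0-2(w=8) 0-4(w=2) 0-5(w=6) 1-2(w=2) 2-6(w=3) 3-6(w=9)

step 1: add edge 1-2 (w=2); MST = {1-2(w=2)}
step 2: add edge 2-6 (w=3); MST = {1-2(w=2) 2-6(w=3)}
step 3: add edge 0-2 (w=8); MST = {0-2(w=8) 1-2(w=2) 2-6(w=3)}
step 4: add edge 0-4 (w=2); MST = {0-2(w=8) 0-4(w=2) 1-2(w=2) 2-6(w=3)}
step 5: add edge 0-5 (w=6); MST = {0-2(w=8) 0-4(w=2) 0-5(w=6) 1-2(w=2) 2-6(w=3)}
step 6: add edge 3-6 (w=9); MST = {0-2(w=8) 0-4(w=2) 0-5(w=6) 1-2(w=2) 2-6(w=3) 3-6(w=9)}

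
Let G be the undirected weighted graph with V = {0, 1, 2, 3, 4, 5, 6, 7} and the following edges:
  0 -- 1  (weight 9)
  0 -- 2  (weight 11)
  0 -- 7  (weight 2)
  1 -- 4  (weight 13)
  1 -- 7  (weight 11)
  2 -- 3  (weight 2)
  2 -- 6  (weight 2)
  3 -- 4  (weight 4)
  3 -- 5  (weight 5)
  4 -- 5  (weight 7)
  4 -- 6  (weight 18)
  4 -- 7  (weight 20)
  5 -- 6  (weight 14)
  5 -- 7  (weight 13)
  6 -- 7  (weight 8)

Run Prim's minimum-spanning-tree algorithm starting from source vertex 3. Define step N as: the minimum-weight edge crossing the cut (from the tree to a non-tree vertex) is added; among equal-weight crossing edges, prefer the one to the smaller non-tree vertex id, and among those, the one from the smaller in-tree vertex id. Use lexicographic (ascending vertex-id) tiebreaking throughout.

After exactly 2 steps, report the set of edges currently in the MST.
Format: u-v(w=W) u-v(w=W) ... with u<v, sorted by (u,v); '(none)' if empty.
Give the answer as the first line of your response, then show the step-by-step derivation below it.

2-3(w=2) 2-6(w=2)

step 1: add edge 2-3 (w=2); MST = {2-3(w=2)}
step 2: add edge 2-6 (w=2); MST = {2-3(w=2) 2-6(w=2)}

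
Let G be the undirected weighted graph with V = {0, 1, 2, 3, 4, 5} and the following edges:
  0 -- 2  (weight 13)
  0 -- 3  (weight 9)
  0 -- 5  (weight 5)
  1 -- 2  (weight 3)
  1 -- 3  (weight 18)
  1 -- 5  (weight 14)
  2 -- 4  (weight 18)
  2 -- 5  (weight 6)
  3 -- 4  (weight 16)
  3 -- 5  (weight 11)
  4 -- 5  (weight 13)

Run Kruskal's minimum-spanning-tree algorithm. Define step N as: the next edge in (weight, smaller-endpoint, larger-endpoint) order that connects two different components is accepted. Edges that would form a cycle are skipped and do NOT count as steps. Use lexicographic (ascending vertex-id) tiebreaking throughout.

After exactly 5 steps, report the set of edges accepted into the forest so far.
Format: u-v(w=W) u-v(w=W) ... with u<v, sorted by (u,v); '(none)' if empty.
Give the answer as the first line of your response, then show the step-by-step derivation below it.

0-3(w=9) 0-5(w=5) 1-2(w=3) 2-5(w=6) 4-5(w=13)

step 1: add edge 1-2 (w=3); MST = {1-2(w=3)}
step 2: add edge 0-5 (w=5); MST = {0-5(w=5) 1-2(w=3)}
step 3: add edge 2-5 (w=6); MST = {0-5(w=5) 1-2(w=3) 2-5(w=6)}
step 4: add edge 0-3 (w=9); MST = {0-3(w=9) 0-5(w=5) 1-2(w=3) 2-5(w=6)}
step 5: add edge 4-5 (w=13); MST = {0-3(w=9) 0-5(w=5) 1-2(w=3) 2-5(w=6) 4-5(w=13)}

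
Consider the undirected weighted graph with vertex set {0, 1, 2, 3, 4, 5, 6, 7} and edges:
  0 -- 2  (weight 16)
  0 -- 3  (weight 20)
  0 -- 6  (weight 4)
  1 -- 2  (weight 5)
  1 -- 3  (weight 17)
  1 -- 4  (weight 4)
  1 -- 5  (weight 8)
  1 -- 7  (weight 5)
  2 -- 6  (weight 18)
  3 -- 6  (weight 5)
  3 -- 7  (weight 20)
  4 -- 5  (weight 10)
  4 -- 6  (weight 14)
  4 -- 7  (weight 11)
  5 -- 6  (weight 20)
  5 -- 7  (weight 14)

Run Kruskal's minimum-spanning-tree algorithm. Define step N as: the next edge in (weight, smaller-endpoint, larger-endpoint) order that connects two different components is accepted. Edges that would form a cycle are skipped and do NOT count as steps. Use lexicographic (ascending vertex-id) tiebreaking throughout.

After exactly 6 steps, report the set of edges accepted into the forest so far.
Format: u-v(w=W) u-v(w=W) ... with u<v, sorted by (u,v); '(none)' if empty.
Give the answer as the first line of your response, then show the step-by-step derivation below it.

0-6(w=4) 1-2(w=5) 1-4(w=4) 1-5(w=8) 1-7(w=5) 3-6(w=5)

step 1: add edge 0-6 (w=4); MST = {0-6(w=4)}
step 2: add edge 1-4 (w=4); MST = {0-6(w=4) 1-4(w=4)}
step 3: add edge 1-2 (w=5); MST = {0-6(w=4) 1-2(w=5) 1-4(w=4)}
step 4: add edge 1-7 (w=5); MST = {0-6(w=4) 1-2(w=5) 1-4(w=4) 1-7(w=5)}
step 5: add edge 3-6 (w=5); MST = {0-6(w=4) 1-2(w=5) 1-4(w=4) 1-7(w=5) 3-6(w=5)}
step 6: add edge 1-5 (w=8); MST = {0-6(w=4) 1-2(w=5) 1-4(w=4) 1-5(w=8) 1-7(w=5) 3-6(w=5)}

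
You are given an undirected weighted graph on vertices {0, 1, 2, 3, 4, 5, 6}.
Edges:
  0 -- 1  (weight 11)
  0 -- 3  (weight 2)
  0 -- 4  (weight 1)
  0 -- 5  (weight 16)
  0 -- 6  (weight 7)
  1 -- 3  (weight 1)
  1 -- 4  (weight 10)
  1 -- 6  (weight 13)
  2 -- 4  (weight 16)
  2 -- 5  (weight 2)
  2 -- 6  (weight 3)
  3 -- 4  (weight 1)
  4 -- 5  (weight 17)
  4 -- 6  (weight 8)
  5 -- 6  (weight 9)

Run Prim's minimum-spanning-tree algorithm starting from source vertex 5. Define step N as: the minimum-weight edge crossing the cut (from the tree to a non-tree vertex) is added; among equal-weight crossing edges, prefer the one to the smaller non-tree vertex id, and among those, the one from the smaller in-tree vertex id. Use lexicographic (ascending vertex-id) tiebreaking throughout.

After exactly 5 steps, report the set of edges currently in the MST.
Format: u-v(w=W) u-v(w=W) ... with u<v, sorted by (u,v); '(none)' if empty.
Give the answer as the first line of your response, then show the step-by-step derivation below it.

0-4(w=1) 0-6(w=7) 2-5(w=2) 2-6(w=3) 3-4(w=1)

step 1: add edge 2-5 (w=2); MST = {2-5(w=2)}
step 2: add edge 2-6 (w=3); MST = {2-5(w=2) 2-6(w=3)}
step 3: add edge 0-6 (w=7); MST = {0-6(w=7) 2-5(w=2) 2-6(w=3)}
step 4: add edge 0-4 (w=1); MST = {0-4(w=1) 0-6(w=7) 2-5(w=2) 2-6(w=3)}
step 5: add edge 3-4 (w=1); MST = {0-4(w=1) 0-6(w=7) 2-5(w=2) 2-6(w=3) 3-4(w=1)}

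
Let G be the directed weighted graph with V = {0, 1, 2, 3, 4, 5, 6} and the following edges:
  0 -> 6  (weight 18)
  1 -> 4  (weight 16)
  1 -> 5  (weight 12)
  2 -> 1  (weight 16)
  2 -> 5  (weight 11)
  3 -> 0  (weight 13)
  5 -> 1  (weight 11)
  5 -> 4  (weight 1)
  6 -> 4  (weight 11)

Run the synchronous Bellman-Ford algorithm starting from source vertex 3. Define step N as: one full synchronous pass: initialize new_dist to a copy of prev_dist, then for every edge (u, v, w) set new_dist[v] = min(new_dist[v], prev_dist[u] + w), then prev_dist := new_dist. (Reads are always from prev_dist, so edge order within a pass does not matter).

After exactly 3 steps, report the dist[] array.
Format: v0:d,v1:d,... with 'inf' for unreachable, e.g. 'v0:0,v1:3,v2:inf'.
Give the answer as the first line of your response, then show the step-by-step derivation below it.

v0:13,v1:inf,v2:inf,v3:0,v4:42,v5:inf,v6:31

step 1: dist = v0:13,v1:inf,v2:inf,v3:0,v4:inf,v5:inf,v6:inf
step 2: dist = v0:13,v1:inf,v2:inf,v3:0,v4:inf,v5:inf,v6:31
step 3: dist = v0:13,v1:inf,v2:inf,v3:0,v4:42,v5:inf,v6:31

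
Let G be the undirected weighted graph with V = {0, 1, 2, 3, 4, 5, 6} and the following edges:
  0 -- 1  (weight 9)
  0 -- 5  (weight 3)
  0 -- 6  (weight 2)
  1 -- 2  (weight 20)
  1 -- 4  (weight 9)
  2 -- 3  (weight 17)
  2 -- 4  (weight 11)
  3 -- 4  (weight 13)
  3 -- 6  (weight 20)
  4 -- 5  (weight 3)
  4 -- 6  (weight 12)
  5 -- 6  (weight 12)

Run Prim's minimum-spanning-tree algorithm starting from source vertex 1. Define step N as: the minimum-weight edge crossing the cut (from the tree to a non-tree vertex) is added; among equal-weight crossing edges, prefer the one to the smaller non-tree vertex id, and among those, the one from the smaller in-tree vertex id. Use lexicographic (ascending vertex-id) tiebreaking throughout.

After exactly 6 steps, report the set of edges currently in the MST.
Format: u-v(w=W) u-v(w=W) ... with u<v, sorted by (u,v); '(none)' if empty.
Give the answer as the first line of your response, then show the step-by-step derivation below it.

0-1(w=9) 0-5(w=3) 0-6(w=2) 2-4(w=11) 3-4(w=13) 4-5(w=3)

step 1: add edge 0-1 (w=9); MST = {0-1(w=9)}
step 2: add edge 0-6 (w=2); MST = {0-1(w=9) 0-6(w=2)}
step 3: add edge 0-5 (w=3); MST = {0-1(w=9) 0-5(w=3) 0-6(w=2)}
step 4: add edge 4-5 (w=3); MST = {0-1(w=9) 0-5(w=3) 0-6(w=2) 4-5(w=3)}
step 5: add edge 2-4 (w=11); MST = {0-1(w=9) 0-5(w=3) 0-6(w=2) 2-4(w=11) 4-5(w=3)}
step 6: add edge 3-4 (w=13); MST = {0-1(w=9) 0-5(w=3) 0-6(w=2) 2-4(w=11) 3-4(w=13) 4-5(w=3)}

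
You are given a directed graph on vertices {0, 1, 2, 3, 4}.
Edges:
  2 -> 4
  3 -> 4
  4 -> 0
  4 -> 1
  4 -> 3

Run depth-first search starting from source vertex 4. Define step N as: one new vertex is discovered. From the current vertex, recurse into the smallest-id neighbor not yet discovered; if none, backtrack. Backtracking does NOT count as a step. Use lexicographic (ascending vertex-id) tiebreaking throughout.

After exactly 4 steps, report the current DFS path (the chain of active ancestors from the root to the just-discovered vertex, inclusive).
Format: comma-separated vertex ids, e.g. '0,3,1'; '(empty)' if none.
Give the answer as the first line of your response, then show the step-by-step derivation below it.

4,3

step 1: discover 4; path=4; order=4
step 2: discover 0; path=4>0; order=4,0
step 3: discover 1; path=4>1; order=4,0,1
step 4: discover 3; path=4>3; order=4,0,1,3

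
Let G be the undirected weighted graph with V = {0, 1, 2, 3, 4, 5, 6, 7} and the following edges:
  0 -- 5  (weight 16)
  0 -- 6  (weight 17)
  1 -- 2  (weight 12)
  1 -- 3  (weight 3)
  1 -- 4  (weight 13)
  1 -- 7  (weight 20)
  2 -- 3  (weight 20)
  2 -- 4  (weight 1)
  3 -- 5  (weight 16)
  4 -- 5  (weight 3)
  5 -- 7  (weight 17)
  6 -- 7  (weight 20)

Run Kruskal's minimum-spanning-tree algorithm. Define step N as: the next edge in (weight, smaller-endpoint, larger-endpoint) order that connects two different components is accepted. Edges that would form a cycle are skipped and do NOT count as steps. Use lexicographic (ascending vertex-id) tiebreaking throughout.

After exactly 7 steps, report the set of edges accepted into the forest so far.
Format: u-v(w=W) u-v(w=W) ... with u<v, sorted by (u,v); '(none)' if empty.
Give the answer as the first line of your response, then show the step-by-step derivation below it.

0-5(w=16) 0-6(w=17) 1-2(w=12) 1-3(w=3) 2-4(w=1) 4-5(w=3) 5-7(w=17)

step 1: add edge 2-4 (w=1); MST = {2-4(w=1)}
step 2: add edge 1-3 (w=3); MST = {1-3(w=3) 2-4(w=1)}
step 3: add edge 4-5 (w=3); MST = {1-3(w=3) 2-4(w=1) 4-5(w=3)}
step 4: add edge 1-2 (w=12); MST = {1-2(w=12) 1-3(w=3) 2-4(w=1) 4-5(w=3)}
step 5: add edge 0-5 (w=16); MST = {0-5(w=16) 1-2(w=12) 1-3(w=3) 2-4(w=1) 4-5(w=3)}
step 6: add edge 0-6 (w=17); MST = {0-5(w=16) 0-6(w=17) 1-2(w=12) 1-3(w=3) 2-4(w=1) 4-5(w=3)}
step 7: add edge 5-7 (w=17); MST = {0-5(w=16) 0-6(w=17) 1-2(w=12) 1-3(w=3) 2-4(w=1) 4-5(w=3) 5-7(w=17)}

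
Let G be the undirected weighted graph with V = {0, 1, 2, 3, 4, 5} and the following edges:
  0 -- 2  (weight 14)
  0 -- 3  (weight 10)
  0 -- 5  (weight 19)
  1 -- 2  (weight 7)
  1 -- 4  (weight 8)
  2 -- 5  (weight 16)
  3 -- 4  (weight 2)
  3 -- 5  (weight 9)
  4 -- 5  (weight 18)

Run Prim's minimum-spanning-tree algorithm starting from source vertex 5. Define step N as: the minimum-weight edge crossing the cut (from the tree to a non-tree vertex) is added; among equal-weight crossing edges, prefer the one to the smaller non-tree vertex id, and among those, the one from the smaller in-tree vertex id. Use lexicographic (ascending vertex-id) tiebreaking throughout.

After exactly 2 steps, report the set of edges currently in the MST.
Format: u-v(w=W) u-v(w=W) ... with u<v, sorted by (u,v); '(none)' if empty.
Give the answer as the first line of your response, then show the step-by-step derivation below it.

3-4(w=2) 3-5(w=9)

step 1: add edge 3-5 (w=9); MST = {3-5(w=9)}
step 2: add edge 3-4 (w=2); MST = {3-4(w=2) 3-5(w=9)}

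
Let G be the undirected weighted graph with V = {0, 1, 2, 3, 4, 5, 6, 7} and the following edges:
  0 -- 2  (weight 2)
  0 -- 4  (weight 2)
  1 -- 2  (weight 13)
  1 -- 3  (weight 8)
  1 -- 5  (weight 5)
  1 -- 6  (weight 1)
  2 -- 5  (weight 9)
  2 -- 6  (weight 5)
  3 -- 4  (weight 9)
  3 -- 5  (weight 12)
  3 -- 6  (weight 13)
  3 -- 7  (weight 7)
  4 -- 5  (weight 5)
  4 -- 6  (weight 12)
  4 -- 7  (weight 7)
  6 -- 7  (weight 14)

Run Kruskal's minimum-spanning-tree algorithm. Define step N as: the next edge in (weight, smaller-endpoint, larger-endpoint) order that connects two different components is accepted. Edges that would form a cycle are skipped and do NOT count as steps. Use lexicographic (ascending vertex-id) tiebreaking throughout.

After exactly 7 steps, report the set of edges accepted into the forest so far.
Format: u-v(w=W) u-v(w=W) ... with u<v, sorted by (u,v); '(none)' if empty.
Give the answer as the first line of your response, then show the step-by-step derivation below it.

0-2(w=2) 0-4(w=2) 1-5(w=5) 1-6(w=1) 2-6(w=5) 3-7(w=7) 4-7(w=7)

step 1: add edge 1-6 (w=1); MST = {1-6(w=1)}
step 2: add edge 0-2 (w=2); MST = {0-2(w=2) 1-6(w=1)}
step 3: add edge 0-4 (w=2); MST = {0-2(w=2) 0-4(w=2) 1-6(w=1)}
step 4: add edge 1-5 (w=5); MST = {0-2(w=2) 0-4(w=2) 1-5(w=5) 1-6(w=1)}
step 5: add edge 2-6 (w=5); MST = {0-2(w=2) 0-4(w=2) 1-5(w=5) 1-6(w=1) 2-6(w=5)}
step 6: add edge 3-7 (w=7); MST = {0-2(w=2) 0-4(w=2) 1-5(w=5) 1-6(w=1) 2-6(w=5) 3-7(w=7)}
step 7: add edge 4-7 (w=7); MST = {0-2(w=2) 0-4(w=2) 1-5(w=5) 1-6(w=1) 2-6(w=5) 3-7(w=7) 4-7(w=7)}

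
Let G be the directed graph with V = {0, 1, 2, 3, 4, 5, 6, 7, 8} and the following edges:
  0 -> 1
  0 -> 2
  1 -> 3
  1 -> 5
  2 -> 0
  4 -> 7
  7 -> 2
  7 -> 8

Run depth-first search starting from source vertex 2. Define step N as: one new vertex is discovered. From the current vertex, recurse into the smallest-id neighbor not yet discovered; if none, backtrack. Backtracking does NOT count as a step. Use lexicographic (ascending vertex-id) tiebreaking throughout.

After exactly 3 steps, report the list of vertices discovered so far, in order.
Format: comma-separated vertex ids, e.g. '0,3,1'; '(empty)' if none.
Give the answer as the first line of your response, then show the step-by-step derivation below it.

2,0,1

step 1: discover 2; path=2; order=2
step 2: discover 0; path=2>0; order=2,0
step 3: discover 1; path=2>0>1; order=2,0,1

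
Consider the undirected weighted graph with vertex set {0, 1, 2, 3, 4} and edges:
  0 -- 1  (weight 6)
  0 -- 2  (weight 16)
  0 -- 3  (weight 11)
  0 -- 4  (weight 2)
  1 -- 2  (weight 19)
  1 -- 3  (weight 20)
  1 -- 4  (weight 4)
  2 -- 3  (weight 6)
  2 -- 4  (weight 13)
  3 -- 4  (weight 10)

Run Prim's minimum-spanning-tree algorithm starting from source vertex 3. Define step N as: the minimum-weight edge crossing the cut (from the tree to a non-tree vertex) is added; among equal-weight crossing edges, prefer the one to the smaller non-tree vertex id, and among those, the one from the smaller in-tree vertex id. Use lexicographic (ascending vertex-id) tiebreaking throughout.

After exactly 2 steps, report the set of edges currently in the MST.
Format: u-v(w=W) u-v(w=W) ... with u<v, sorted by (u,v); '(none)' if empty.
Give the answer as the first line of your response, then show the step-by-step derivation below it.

2-3(w=6) 3-4(w=10)

step 1: add edge 2-3 (w=6); MST = {2-3(w=6)}
step 2: add edge 3-4 (w=10); MST = {2-3(w=6) 3-4(w=10)}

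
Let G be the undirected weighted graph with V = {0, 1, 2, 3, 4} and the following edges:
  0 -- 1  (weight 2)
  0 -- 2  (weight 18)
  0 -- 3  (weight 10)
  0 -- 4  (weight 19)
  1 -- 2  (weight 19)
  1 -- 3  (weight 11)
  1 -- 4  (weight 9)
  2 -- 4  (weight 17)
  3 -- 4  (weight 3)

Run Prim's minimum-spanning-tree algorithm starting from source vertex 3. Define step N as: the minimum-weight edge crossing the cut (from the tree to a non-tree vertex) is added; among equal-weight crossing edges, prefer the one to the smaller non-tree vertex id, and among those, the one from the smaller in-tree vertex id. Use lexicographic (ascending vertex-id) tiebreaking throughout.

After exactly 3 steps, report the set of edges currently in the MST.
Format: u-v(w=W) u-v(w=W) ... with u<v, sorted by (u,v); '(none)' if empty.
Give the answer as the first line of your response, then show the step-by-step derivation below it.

0-1(w=2) 1-4(w=9) 3-4(w=3)

step 1: add edge 3-4 (w=3); MST = {3-4(w=3)}
step 2: add edge 1-4 (w=9); MST = {1-4(w=9) 3-4(w=3)}
step 3: add edge 0-1 (w=2); MST = {0-1(w=2) 1-4(w=9) 3-4(w=3)}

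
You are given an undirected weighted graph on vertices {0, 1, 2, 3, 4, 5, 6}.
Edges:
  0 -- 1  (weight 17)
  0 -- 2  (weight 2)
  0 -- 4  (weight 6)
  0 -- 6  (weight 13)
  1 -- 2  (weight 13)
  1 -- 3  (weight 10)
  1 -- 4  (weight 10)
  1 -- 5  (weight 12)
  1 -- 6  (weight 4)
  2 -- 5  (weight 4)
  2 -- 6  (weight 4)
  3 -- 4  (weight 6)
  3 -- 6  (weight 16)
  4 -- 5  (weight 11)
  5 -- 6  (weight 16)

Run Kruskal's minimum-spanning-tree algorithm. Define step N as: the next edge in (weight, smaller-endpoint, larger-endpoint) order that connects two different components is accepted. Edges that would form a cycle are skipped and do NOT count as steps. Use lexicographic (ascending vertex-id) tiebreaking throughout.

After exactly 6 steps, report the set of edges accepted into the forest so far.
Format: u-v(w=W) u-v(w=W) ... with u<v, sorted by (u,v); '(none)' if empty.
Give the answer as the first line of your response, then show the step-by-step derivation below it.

0-2(w=2) 0-4(w=6) 1-6(w=4) 2-5(w=4) 2-6(w=4) 3-4(w=6)

step 1: add edge 0-2 (w=2); MST = {0-2(w=2)}
step 2: add edge 1-6 (w=4); MST = {0-2(w=2) 1-6(w=4)}
step 3: add edge 2-5 (w=4); MST = {0-2(w=2) 1-6(w=4) 2-5(w=4)}
step 4: add edge 2-6 (w=4); MST = {0-2(w=2) 1-6(w=4) 2-5(w=4) 2-6(w=4)}
step 5: add edge 0-4 (w=6); MST = {0-2(w=2) 0-4(w=6) 1-6(w=4) 2-5(w=4) 2-6(w=4)}
step 6: add edge 3-4 (w=6); MST = {0-2(w=2) 0-4(w=6) 1-6(w=4) 2-5(w=4) 2-6(w=4) 3-4(w=6)}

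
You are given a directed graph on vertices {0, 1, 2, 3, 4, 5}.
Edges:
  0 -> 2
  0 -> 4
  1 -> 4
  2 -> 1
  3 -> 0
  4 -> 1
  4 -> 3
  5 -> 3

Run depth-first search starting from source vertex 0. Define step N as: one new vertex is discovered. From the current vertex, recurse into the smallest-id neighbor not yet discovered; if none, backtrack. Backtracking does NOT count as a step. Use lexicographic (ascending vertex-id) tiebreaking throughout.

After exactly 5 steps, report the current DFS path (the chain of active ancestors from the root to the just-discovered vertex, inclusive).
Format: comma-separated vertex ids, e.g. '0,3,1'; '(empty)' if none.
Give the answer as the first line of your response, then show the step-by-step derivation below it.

0,2,1,4,3

step 1: discover 0; path=0; order=0
step 2: discover 2; path=0>2; order=0,2
step 3: discover 1; path=0>2>1; order=0,2,1
step 4: discover 4; path=0>2>1>4; order=0,2,1,4
step 5: discover 3; path=0>2>1>4>3; order=0,2,1,4,3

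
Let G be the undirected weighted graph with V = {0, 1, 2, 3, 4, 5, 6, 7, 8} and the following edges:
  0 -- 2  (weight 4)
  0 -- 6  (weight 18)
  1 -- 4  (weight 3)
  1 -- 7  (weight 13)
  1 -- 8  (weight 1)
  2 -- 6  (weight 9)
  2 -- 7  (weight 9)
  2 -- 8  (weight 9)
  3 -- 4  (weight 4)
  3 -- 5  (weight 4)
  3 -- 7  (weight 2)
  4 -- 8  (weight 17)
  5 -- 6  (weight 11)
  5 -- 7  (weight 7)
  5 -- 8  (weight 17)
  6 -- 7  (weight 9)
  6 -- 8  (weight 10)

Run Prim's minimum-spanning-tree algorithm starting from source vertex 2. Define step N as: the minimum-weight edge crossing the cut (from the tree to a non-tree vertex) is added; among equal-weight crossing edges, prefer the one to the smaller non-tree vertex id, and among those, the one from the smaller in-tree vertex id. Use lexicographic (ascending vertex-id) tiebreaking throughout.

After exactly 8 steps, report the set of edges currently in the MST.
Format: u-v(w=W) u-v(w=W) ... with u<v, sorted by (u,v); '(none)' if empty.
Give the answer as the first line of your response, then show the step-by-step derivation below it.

0-2(w=4) 1-4(w=3) 1-8(w=1) 2-6(w=9) 2-7(w=9) 3-4(w=4) 3-5(w=4) 3-7(w=2)

step 1: add edge 0-2 (w=4); MST = {0-2(w=4)}
step 2: add edge 2-6 (w=9); MST = {0-2(w=4) 2-6(w=9)}
step 3: add edge 2-7 (w=9); MST = {0-2(w=4) 2-6(w=9) 2-7(w=9)}
step 4: add edge 3-7 (w=2); MST = {0-2(w=4) 2-6(w=9) 2-7(w=9) 3-7(w=2)}
step 5: add edge 3-4 (w=4); MST = {0-2(w=4) 2-6(w=9) 2-7(w=9) 3-4(w=4) 3-7(w=2)}
step 6: add edge 1-4 (w=3); MST = {0-2(w=4) 1-4(w=3) 2-6(w=9) 2-7(w=9) 3-4(w=4) 3-7(w=2)}
step 7: add edge 1-8 (w=1); MST = {0-2(w=4) 1-4(w=3) 1-8(w=1) 2-6(w=9) 2-7(w=9) 3-4(w=4) 3-7(w=2)}
step 8: add edge 3-5 (w=4); MST = {0-2(w=4) 1-4(w=3) 1-8(w=1) 2-6(w=9) 2-7(w=9) 3-4(w=4) 3-5(w=4) 3-7(w=2)}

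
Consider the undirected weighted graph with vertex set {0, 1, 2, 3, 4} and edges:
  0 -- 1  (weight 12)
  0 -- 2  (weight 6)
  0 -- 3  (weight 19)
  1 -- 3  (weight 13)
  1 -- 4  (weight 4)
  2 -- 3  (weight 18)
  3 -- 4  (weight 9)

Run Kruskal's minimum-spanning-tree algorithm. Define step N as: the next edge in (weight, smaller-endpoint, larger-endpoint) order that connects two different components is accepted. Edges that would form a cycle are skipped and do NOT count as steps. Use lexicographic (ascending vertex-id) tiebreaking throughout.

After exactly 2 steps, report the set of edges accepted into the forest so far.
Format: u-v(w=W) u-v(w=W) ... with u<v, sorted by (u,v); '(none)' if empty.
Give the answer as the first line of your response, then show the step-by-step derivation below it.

0-2(w=6) 1-4(w=4)

step 1: add edge 1-4 (w=4); MST = {1-4(w=4)}
step 2: add edge 0-2 (w=6); MST = {0-2(w=6) 1-4(w=4)}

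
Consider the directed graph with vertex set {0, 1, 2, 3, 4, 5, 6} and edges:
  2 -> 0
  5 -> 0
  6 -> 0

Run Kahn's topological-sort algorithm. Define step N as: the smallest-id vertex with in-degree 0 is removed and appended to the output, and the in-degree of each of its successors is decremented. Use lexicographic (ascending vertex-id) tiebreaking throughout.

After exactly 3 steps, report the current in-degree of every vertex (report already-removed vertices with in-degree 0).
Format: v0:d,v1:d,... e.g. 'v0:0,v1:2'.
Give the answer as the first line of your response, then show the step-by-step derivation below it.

v0:2,v1:0,v2:0,v3:0,v4:0,v5:0,v6:0

step 1: output 1; order=[1]; indeg=(3,0,0,0,0,0,0)
step 2: output 2; order=[1,2]; indeg=(2,0,0,0,0,0,0)
step 3: output 3; order=[1,2,3]; indeg=(2,0,0,0,0,0,0)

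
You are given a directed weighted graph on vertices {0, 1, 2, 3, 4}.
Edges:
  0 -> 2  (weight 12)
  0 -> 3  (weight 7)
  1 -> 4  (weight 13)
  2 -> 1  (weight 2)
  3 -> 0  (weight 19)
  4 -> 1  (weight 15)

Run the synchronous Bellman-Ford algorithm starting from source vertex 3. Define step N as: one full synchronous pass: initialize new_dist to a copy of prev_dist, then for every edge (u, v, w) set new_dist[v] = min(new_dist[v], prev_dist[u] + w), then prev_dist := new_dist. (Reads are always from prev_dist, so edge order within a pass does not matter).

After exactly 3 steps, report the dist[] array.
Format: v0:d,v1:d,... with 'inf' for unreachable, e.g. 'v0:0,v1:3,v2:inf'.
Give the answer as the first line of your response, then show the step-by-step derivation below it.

v0:19,v1:33,v2:31,v3:0,v4:inf

step 1: dist = v0:19,v1:inf,v2:inf,v3:0,v4:inf
step 2: dist = v0:19,v1:inf,v2:31,v3:0,v4:inf
step 3: dist = v0:19,v1:33,v2:31,v3:0,v4:inf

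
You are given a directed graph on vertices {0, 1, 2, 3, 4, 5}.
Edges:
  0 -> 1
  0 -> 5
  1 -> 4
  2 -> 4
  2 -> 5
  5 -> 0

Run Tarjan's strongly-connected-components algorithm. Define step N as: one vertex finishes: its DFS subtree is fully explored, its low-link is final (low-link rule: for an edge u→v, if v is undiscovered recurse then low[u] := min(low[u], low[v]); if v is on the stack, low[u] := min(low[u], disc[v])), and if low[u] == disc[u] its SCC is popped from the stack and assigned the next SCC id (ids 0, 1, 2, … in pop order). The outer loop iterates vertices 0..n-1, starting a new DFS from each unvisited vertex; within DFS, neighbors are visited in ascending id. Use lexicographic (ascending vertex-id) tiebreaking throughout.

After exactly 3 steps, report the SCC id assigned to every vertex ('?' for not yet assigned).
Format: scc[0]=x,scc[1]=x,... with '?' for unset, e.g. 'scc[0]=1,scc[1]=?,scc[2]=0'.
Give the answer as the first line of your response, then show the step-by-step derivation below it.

scc[0]=?,scc[1]=1,scc[2]=?,scc[3]=?,scc[4]=0,scc[5]=?

step 1: low=(low[0]=0,low[1]=1,low[2]=?,low[3]=?,low[4]=2,low[5]=?); scc=(scc[0]=?,scc[1]=?,scc[2]=?,scc[3]=?,scc[4]=0,scc[5]=?)
step 2: low=(low[0]=0,low[1]=1,low[2]=?,low[3]=?,low[4]=2,low[5]=?); scc=(scc[0]=?,scc[1]=1,scc[2]=?,scc[3]=?,scc[4]=0,scc[5]=?)
step 3: low=(low[0]=0,low[1]=1,low[2]=?,low[3]=?,low[4]=2,low[5]=0); scc=(scc[0]=?,scc[1]=1,scc[2]=?,scc[3]=?,scc[4]=0,scc[5]=?)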